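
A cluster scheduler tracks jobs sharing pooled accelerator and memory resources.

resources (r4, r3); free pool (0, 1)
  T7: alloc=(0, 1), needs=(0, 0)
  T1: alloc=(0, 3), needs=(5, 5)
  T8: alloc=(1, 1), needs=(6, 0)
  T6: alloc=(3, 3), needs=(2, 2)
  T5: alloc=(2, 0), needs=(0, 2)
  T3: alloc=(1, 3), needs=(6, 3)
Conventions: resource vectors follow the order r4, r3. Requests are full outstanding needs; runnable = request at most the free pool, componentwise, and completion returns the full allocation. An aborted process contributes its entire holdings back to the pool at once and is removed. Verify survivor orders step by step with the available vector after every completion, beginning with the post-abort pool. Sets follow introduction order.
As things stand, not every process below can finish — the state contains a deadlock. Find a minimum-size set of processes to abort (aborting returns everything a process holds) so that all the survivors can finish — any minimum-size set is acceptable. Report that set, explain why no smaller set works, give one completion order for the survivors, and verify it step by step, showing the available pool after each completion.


Abort T8.
Key observation: aborting T8 returns (1, 1), and T3 — hopeless before — runs at step 5 with the returned capacity in the pool.
No smaller set exists: with zero aborts the deadlock remains.
Survivors finish in the order: T5, T6, T1, T7, T3. Walking it through (pool after the aborts first):
  pool = (1, 2)
  T5: need (0, 2) fits (1, 2); releases (2, 0), pool now (3, 2)
  T6: need (2, 2) fits (3, 2); releases (3, 3), pool now (6, 5)
  T1: need (5, 5) fits (6, 5); releases (0, 3), pool now (6, 8)
  T7: need (0, 0) fits (6, 8); releases (0, 1), pool now (6, 9)
  T3: need (6, 3) fits (6, 9); releases (1, 3), pool now (7, 12)


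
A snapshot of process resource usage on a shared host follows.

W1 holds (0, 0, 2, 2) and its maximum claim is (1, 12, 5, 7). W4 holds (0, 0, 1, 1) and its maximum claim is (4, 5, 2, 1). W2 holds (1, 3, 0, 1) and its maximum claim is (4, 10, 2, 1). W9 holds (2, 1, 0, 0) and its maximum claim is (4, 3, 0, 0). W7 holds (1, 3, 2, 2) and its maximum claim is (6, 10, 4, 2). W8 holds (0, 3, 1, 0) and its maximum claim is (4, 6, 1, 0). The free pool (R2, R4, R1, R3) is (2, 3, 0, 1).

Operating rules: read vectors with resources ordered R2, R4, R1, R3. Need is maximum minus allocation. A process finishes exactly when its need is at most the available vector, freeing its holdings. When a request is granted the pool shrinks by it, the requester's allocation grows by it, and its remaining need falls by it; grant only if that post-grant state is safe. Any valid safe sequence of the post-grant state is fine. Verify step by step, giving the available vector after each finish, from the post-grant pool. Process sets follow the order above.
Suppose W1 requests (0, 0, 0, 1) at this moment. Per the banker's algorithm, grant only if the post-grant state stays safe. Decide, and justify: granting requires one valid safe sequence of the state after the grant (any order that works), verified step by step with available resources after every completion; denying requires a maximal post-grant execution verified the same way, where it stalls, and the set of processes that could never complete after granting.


GRANT. The post-grant state is safe; one safe sequence: W9, W8, W4, W2, W7, W1.
Key observation: the transfer keeps a workable pool ((2, 3, 0, 0)); W9 starts the safe sequence.
Verifying the post-grant state step by step:
  pool = (2, 3, 0, 0)
  W9: need (2, 2, 0, 0) fits (2, 3, 0, 0); releases (2, 1, 0, 0), pool now (4, 4, 0, 0)
  W8: need (4, 3, 0, 0) fits (4, 4, 0, 0); releases (0, 3, 1, 0), pool now (4, 7, 1, 0)
  W4: need (4, 5, 1, 0) fits (4, 7, 1, 0); releases (0, 0, 1, 1), pool now (4, 7, 2, 1)
  W2: need (3, 7, 2, 0) fits (4, 7, 2, 1); releases (1, 3, 0, 1), pool now (5, 10, 2, 2)
  W7: need (5, 7, 2, 0) fits (5, 10, 2, 2); releases (1, 3, 2, 2), pool now (6, 13, 4, 4)
  W1: need (1, 12, 3, 4) fits (6, 13, 4, 4); releases (0, 0, 2, 3), pool now (6, 13, 6, 7)


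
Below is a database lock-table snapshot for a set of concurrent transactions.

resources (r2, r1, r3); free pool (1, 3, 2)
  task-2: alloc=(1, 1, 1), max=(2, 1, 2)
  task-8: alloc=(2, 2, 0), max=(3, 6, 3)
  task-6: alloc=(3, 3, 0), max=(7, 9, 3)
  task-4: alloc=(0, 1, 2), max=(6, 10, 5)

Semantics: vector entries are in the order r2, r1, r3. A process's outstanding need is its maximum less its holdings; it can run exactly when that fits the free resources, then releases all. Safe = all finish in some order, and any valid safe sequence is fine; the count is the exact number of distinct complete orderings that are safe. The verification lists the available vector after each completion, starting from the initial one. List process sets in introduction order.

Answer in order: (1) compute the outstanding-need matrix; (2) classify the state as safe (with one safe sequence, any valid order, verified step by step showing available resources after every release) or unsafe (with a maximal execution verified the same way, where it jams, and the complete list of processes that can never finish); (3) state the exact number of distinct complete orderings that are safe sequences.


(1) Remaining need (order r2, r1, r3):
  task-2: (1, 0, 1)
  task-8: (1, 4, 3)
  task-6: (4, 6, 3)
  task-4: (6, 9, 3)
(2) The state is SAFE; one workable sequence: task-2, task-8, task-6, task-4.
Key observation: the order's first zero-slack moment is task-2 ((1, 0, 1) needed, (1, 3, 2) free — a requested resource with nothing to spare).
Step-by-step check:
  pool = (1, 3, 2)
  task-2 needs (1, 0, 1) <= (1, 3, 2) -> finishes; pool += (1, 1, 1) = (2, 4, 3)
  task-8 needs (1, 4, 3) <= (2, 4, 3) -> finishes; pool += (2, 2, 0) = (4, 6, 3)
  task-6 needs (4, 6, 3) <= (4, 6, 3) -> finishes; pool += (3, 3, 0) = (7, 9, 3)
  task-4 needs (6, 9, 3) <= (7, 9, 3) -> finishes; pool += (0, 1, 2) = (7, 10, 5)
(3) Precisely 1 of the possible complete orderings is a safe sequence.


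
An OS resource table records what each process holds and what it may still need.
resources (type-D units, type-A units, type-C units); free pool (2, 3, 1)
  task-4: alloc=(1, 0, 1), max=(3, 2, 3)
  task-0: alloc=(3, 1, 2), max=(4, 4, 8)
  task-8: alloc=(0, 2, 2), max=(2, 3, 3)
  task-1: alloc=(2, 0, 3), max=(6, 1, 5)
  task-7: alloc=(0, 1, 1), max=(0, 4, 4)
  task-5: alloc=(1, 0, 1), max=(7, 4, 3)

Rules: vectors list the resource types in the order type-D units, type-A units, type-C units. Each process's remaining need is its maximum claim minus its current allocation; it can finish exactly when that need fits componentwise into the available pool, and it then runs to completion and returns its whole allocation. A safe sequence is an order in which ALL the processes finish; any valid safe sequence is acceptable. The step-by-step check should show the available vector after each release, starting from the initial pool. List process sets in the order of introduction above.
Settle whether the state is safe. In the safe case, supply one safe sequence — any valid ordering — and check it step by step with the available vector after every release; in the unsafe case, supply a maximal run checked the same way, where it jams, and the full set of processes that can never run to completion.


The state is UNSAFE.
Key observation: after task-8, task-4, task-7 the pool peaks at (3, 6, 5), and each blocked process is short somewhere: task-0 on type-C units; task-1 on type-D units; task-5 on type-D units.
A maximal execution: task-8, task-4, task-7 — then nothing else fits. Walking it through:
  pool = (2, 3, 1)
  run task-8 (needs (2, 1, 1), free (2, 3, 1)); after release of (0, 2, 2) the pool is (2, 5, 3)
  run task-4 (needs (2, 2, 2), free (2, 5, 3)); after release of (1, 0, 1) the pool is (3, 5, 4)
  run task-7 (needs (0, 3, 3), free (3, 5, 4)); after release of (0, 1, 1) the pool is (3, 6, 5)
  task-0 still needs (1, 3, 6) but only (3, 6, 5) is free — short on type-C units
  task-1 still needs (4, 1, 2) but only (3, 6, 5) is free — short on type-D units
  task-5 still needs (6, 4, 2) but only (3, 6, 5) is free — short on type-D units
Never able to finish: task-0, task-1 and task-5.


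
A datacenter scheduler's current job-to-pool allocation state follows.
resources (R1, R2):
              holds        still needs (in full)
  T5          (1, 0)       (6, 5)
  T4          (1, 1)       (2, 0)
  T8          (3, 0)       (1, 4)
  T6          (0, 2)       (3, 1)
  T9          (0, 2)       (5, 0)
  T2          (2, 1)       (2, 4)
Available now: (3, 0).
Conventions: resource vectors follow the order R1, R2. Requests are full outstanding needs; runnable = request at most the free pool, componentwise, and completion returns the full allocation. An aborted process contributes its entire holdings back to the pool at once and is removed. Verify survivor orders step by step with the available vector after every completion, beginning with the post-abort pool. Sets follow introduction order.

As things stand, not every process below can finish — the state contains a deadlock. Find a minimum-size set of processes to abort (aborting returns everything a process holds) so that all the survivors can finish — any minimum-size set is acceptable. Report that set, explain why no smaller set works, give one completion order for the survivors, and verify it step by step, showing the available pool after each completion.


The answer: abort T9.
Key observation: no ordering could ever have run T2 before the abort of T9; with (0, 2) back in the pool it fits at step 2.
Minimality: the empty abort set fails — the state is deadlocked as it stands.
The survivors complete as T6, T2, T4, T8, T5. Step-by-step check (starting from the post-abort pool):
  pool = (3, 2)
  run T6 (needs (3, 1), free (3, 2)); after release of (0, 2) the pool is (3, 4)
  run T2 (needs (2, 4), free (3, 4)); after release of (2, 1) the pool is (5, 5)
  run T4 (needs (2, 0), free (5, 5)); after release of (1, 1) the pool is (6, 6)
  run T8 (needs (1, 4), free (6, 6)); after release of (3, 0) the pool is (9, 6)
  run T5 (needs (6, 5), free (9, 6)); after release of (1, 0) the pool is (10, 6)


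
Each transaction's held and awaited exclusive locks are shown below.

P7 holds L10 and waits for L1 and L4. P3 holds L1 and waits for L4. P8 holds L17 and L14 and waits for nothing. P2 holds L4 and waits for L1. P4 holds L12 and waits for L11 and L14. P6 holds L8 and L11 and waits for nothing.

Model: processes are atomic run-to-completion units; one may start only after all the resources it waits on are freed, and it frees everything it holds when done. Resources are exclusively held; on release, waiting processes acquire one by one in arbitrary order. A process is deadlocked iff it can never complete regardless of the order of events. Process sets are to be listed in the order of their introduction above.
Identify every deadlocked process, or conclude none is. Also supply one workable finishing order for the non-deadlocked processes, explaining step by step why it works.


The deadlocked set is P7, P3 and P2.
Key observation: the wait chain closes on itself along P3 -> P2 -> P3; P7 waits into the deadlock from upstream.
One completion order for the rest: P6, P8, P4.
Walking it through:
  P6 waits on nothing -> runs at once and releases L8 and L11
  P8 waits on nothing -> runs at once and releases L17 and L14
  P4: everything it awaited (L11 and L14) is free; runs, freeing L12


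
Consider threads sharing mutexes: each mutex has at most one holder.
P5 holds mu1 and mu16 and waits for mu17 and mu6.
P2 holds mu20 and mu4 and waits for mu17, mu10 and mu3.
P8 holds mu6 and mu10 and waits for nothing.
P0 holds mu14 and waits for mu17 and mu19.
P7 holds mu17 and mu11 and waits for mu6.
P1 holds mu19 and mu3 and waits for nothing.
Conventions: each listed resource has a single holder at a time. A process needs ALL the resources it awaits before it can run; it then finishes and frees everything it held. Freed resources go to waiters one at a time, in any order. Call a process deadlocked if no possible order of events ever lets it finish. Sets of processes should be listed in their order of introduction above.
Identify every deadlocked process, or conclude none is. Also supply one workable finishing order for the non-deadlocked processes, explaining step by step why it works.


Nothing here is deadlocked.
Key observation: there is no circular wait here — follow any chain and it reaches a process that is free to run now.
The rest can finish in the order P8, P1, P7, P0, P5, P2.
Step-by-step check:
  run P8 (it waits on nothing); releases mu6 and mu10
  run P1 (it waits on nothing); releases mu19 and mu3
  P7 waits on mu6 — all released -> runs and releases mu17 and mu11
  P0 waits on mu17 and mu19 — all released -> runs and releases mu14
  P5 waits on mu17 and mu6 — all released -> runs and releases mu1 and mu16
  P2 waits on mu17, mu10 and mu3 — all released -> runs and releases mu20 and mu4


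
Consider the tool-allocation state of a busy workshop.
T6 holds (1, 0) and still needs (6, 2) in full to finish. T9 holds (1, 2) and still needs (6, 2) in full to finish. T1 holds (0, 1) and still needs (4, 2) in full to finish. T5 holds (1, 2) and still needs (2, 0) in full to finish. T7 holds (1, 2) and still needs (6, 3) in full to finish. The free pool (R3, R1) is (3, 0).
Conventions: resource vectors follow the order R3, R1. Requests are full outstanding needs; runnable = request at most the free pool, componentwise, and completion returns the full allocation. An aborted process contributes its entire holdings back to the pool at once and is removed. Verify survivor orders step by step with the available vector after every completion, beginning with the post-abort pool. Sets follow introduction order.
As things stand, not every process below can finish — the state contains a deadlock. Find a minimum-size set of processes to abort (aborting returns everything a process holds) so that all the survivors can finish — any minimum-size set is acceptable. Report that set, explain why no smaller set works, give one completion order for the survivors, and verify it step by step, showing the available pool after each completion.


Abort T6 and T9.
Key observation: the deadlocked T7 becomes finishable only because T6 and T9 released (2, 2); it completes at step 2 below.
No one abort is enough; case by case: T6 alone leaves T9 blocked (short on R3); T9 alone leaves T6 blocked (short on R3); T1 alone leaves T6 blocked (short on R3); T5 alone leaves T6 blocked (short on R3); T7 alone leaves T6 blocked (short on R3).
Survivors finish in the order: T5, T7, T1. Verifying each step (pool after the aborts first):
  pool = (5, 2)
  run T5 (needs (2, 0), free (5, 2)); after release of (1, 2) the pool is (6, 4)
  run T7 (needs (6, 3), free (6, 4)); after release of (1, 2) the pool is (7, 6)
  run T1 (needs (4, 2), free (7, 6)); after release of (0, 1) the pool is (7, 7)


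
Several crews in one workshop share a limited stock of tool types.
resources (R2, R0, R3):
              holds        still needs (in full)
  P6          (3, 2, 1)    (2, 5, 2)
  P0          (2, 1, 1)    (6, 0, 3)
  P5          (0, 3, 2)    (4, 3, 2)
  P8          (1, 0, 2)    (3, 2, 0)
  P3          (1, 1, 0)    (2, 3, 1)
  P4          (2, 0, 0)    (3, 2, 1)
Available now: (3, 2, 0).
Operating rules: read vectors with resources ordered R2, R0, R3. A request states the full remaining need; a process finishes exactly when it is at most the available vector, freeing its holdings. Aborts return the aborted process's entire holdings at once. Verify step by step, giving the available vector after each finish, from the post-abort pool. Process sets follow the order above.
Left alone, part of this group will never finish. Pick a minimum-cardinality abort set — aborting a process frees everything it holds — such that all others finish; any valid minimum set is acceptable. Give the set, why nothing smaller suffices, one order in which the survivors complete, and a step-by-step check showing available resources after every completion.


Abort P5.
Key observation: P6 had no path to completion before; after the abort of P5 ((0, 3, 2) returned), step 2 is where it fits.
Why nothing smaller works: aborting no one leaves the state deadlocked as given.
Survivors finish in the order: P4, P6, P3, P0, P8. Verifying each step (pool after the aborts first):
  pool = (3, 5, 2)
  P4: need (3, 2, 1) fits (3, 5, 2); releases (2, 0, 0), pool now (5, 5, 2)
  P6: need (2, 5, 2) fits (5, 5, 2); releases (3, 2, 1), pool now (8, 7, 3)
  P3: need (2, 3, 1) fits (8, 7, 3); releases (1, 1, 0), pool now (9, 8, 3)
  P0: need (6, 0, 3) fits (9, 8, 3); releases (2, 1, 1), pool now (11, 9, 4)
  P8: need (3, 2, 0) fits (11, 9, 4); releases (1, 0, 2), pool now (12, 9, 6)


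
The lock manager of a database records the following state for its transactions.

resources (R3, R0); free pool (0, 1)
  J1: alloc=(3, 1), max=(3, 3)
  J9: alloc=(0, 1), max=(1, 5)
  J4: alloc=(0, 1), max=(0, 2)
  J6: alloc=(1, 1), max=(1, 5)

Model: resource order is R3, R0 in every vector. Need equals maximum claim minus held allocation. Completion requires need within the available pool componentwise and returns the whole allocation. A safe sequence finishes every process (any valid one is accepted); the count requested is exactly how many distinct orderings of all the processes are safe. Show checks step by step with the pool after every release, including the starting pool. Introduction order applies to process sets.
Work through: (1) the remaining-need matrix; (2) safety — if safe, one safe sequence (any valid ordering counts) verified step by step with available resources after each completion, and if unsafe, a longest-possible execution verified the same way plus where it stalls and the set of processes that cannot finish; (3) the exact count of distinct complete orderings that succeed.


(1) Remaining need (order R3, R0):
  J1: (0, 2)
  J9: (1, 4)
  J4: (0, 1)
  J6: (0, 4)
(2) The state is UNSAFE.
Key observation: after J4, J1 complete, (3, 3) is the best the pool ever gets, yet each leftover process wants more R0.
Going as far as possible: J4, J1; after that, nothing fits. Step-by-step check:
  pool = (0, 1)
  J4 needs (0, 1) <= (0, 1) -> finishes; pool += (0, 1) = (0, 2)
  J1 needs (0, 2) <= (0, 2) -> finishes; pool += (3, 1) = (3, 3)
  J9 cannot run: need (1, 4) vs free (3, 3) (insufficient R0)
  J6 cannot run: need (0, 4) vs free (3, 3) (insufficient R0)
Never able to finish: J9 and J6.
(3) The exact count: 0 of the possible complete orderings are safe sequences.


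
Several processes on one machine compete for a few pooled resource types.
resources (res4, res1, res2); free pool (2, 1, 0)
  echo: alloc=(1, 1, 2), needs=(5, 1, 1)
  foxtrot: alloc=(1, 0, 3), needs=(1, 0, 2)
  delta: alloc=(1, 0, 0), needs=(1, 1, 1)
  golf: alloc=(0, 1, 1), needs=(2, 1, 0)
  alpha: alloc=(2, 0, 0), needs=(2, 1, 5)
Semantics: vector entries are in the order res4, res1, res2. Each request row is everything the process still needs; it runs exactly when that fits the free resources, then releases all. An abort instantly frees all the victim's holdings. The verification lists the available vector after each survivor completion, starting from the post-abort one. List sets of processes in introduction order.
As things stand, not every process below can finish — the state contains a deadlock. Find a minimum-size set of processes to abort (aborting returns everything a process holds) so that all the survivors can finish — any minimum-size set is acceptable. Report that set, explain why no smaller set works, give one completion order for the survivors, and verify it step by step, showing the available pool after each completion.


Abort echo.
Key observation: foxtrot could never have finished before the abort; with (1, 1, 2) returned by echo, it fits at step 3.
Minimality: the empty abort set fails — the state is deadlocked as it stands.
One survivor order: golf, delta, foxtrot, alpha. Walking it through (post-abort pool first):
  pool = (3, 2, 2)
  run golf (needs (2, 1, 0), free (3, 2, 2)); after release of (0, 1, 1) the pool is (3, 3, 3)
  run delta (needs (1, 1, 1), free (3, 3, 3)); after release of (1, 0, 0) the pool is (4, 3, 3)
  run foxtrot (needs (1, 0, 2), free (4, 3, 3)); after release of (1, 0, 3) the pool is (5, 3, 6)
  run alpha (needs (2, 1, 5), free (5, 3, 6)); after release of (2, 0, 0) the pool is (7, 3, 6)


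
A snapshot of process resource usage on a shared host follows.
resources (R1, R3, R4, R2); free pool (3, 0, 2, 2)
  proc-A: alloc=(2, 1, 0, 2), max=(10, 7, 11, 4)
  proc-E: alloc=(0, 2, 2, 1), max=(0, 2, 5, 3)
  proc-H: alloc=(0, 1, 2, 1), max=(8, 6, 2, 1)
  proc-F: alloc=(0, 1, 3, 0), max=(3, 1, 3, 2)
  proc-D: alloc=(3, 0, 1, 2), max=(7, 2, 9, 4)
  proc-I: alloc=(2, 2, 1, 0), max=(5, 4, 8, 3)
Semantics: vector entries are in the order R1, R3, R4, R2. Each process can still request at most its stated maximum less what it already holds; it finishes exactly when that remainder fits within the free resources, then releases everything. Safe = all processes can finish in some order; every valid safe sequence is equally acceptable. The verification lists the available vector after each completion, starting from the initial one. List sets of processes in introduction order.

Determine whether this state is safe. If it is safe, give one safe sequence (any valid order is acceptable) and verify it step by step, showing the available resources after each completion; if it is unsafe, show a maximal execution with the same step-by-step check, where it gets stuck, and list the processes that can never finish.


SAFE. One safe sequence: proc-F, proc-E, proc-I, proc-D, proc-H, proc-A.
Key observation: at proc-F the run first touches a limit — (3, 0, 0, 2) against (3, 0, 2, 2), exact on a resource it actually requests.
Step-by-step check:
  pool = (3, 0, 2, 2)
  run proc-F (needs (3, 0, 0, 2), free (3, 0, 2, 2)); after release of (0, 1, 3, 0) the pool is (3, 1, 5, 2)
  run proc-E (needs (0, 0, 3, 2), free (3, 1, 5, 2)); after release of (0, 2, 2, 1) the pool is (3, 3, 7, 3)
  run proc-I (needs (3, 2, 7, 3), free (3, 3, 7, 3)); after release of (2, 2, 1, 0) the pool is (5, 5, 8, 3)
  run proc-D (needs (4, 2, 8, 2), free (5, 5, 8, 3)); after release of (3, 0, 1, 2) the pool is (8, 5, 9, 5)
  run proc-H (needs (8, 5, 0, 0), free (8, 5, 9, 5)); after release of (0, 1, 2, 1) the pool is (8, 6, 11, 6)
  run proc-A (needs (8, 6, 11, 2), free (8, 6, 11, 6)); after release of (2, 1, 0, 2) the pool is (10, 7, 11, 8)


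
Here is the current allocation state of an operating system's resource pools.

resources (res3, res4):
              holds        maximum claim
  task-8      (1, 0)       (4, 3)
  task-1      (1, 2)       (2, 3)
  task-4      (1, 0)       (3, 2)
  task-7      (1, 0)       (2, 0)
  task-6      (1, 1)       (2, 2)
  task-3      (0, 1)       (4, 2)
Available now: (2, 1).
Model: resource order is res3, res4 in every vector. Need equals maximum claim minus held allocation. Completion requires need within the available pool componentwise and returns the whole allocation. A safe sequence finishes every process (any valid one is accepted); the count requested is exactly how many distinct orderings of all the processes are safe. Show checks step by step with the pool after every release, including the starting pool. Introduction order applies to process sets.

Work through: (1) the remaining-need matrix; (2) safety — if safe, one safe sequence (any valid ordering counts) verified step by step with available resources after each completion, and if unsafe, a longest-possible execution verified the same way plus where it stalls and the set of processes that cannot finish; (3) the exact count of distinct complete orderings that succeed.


(1) Outstanding need per process (order res3, res4):
  task-8: (3, 3)
  task-1: (1, 1)
  task-4: (2, 2)
  task-7: (1, 0)
  task-6: (1, 1)
  task-3: (4, 1)
(2) SAFE — a valid safe sequence is task-6, task-7, task-1, task-8, task-4, task-3.
Key observation: the order's first zero-slack moment is task-6 ((1, 1) needed, (2, 1) free — a requested resource with nothing to spare).
Step-by-step check:
  pool = (2, 1)
  task-6 needs (1, 1) <= (2, 1) -> finishes; pool += (1, 1) = (3, 2)
  task-7 needs (1, 0) <= (3, 2) -> finishes; pool += (1, 0) = (4, 2)
  task-1 needs (1, 1) <= (4, 2) -> finishes; pool += (1, 2) = (5, 4)
  task-8 needs (3, 3) <= (5, 4) -> finishes; pool += (1, 0) = (6, 4)
  task-4 needs (2, 2) <= (6, 4) -> finishes; pool += (1, 0) = (7, 4)
  task-3 needs (4, 1) <= (7, 4) -> finishes; pool += (0, 1) = (7, 5)
(3) Exactly 192 of the possible complete orderings are safe sequences.


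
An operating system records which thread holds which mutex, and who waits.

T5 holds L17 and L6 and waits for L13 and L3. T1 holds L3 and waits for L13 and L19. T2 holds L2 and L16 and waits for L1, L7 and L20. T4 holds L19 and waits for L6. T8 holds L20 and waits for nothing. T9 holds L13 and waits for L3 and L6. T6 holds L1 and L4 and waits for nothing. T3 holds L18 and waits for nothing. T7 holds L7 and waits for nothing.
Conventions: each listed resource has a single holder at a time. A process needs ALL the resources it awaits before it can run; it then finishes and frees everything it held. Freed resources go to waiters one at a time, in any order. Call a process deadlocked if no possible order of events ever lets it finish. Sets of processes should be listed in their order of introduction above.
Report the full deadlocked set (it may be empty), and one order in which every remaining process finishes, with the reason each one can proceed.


The deadlocked set is T5, T1, T4 and T9.
Key observation: T5 -> T1 -> T4 -> T5 is a circular wait — nothing in it can go first; T9 is caught in further circular waits.
One completion order for the rest: T8, T7, T6, T2, T3.
Verifying each step:
  T8 waits on nothing -> runs at once and releases L20
  T7 waits on nothing -> runs at once and releases L7
  T6 waits on nothing -> runs at once and releases L1 and L4
  T2: everything it awaited (L1, L7 and L20) is free; runs, freeing L2 and L16
  T3 waits on nothing -> runs at once and releases L18


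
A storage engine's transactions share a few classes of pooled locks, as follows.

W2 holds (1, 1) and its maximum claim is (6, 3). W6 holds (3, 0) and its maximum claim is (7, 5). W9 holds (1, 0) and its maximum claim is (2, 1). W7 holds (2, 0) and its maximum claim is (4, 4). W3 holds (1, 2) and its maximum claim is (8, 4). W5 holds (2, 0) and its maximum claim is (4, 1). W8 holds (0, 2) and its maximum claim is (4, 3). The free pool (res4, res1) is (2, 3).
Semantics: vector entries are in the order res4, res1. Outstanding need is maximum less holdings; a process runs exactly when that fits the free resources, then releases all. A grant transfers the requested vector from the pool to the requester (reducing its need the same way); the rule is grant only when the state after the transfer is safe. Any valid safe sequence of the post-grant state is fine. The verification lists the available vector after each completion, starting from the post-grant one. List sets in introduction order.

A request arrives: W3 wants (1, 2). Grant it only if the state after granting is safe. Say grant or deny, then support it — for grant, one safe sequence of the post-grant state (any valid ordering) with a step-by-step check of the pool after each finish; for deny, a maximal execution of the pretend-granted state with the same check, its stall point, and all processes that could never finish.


DENY — the pretend-granted state is unsafe.
Key observation: after W9, W5, W8 the pool peaks at (4, 3), and each blocked process is short somewhere: W2 on res4; W6 on res1; W7 on res1; W3 on res4.
After a pretend grant, a maximal execution: W9, W5, W8 — then nothing else fits. Verifying each step:
  pool = (1, 1)
  W9: need (1, 1) fits (1, 1); releases (1, 0), pool now (2, 1)
  W5: need (2, 1) fits (2, 1); releases (2, 0), pool now (4, 1)
  W8: need (4, 1) fits (4, 1); releases (0, 2), pool now (4, 3)
  W2 cannot run: need (5, 2) vs free (4, 3) (insufficient res4)
  W6 cannot run: need (4, 5) vs free (4, 3) (insufficient res1)
  W7 cannot run: need (2, 4) vs free (4, 3) (insufficient res1)
  W3 cannot run: need (6, 0) vs free (4, 3) (insufficient res4)
Had the request been granted, W2, W6, W7 and W3 could never finish.


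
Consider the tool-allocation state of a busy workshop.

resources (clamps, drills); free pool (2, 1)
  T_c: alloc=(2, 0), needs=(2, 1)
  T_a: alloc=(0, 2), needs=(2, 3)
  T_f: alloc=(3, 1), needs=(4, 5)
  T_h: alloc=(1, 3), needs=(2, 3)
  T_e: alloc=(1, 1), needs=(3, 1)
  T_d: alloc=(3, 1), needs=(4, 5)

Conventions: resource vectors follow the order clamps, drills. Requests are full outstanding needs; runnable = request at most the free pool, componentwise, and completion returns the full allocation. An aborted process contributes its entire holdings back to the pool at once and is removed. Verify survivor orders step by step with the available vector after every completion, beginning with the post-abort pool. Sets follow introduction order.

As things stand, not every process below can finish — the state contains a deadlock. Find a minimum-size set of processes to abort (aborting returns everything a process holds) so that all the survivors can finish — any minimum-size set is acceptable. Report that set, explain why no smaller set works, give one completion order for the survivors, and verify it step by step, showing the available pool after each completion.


Minimum abort set: T_h.
Key observation: the deadlocked T_a becomes finishable only because T_h released (1, 3); it completes at step 3 below.
Why nothing smaller works: aborting no one leaves the state deadlocked as given.
Survivors finish in the order: T_e, T_c, T_a, T_d, T_f. Verifying each step (pool after the aborts first):
  pool = (3, 4)
  T_e: need (3, 1) fits (3, 4); releases (1, 1), pool now (4, 5)
  T_c: need (2, 1) fits (4, 5); releases (2, 0), pool now (6, 5)
  T_a: need (2, 3) fits (6, 5); releases (0, 2), pool now (6, 7)
  T_d: need (4, 5) fits (6, 7); releases (3, 1), pool now (9, 8)
  T_f: need (4, 5) fits (9, 8); releases (3, 1), pool now (12, 9)


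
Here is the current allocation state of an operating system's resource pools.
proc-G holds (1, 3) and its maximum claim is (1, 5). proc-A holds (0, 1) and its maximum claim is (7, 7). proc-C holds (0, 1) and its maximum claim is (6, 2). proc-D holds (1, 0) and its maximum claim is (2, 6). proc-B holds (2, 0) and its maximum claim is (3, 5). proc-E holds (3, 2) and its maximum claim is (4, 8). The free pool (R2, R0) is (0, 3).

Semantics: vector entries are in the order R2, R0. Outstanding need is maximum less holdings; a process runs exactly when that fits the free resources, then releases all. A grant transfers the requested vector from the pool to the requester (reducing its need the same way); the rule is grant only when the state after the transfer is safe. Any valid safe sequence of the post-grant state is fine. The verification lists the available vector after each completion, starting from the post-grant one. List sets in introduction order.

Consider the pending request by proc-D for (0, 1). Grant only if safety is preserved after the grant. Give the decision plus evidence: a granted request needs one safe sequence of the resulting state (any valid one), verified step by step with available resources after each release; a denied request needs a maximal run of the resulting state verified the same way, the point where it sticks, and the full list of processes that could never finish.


GRANT. The post-grant state is safe; one safe sequence: proc-G, proc-B, proc-D, proc-E, proc-C, proc-A.
Key observation: after the grant the pool drops to (0, 2), which still lets proc-G finish first and unwind the rest.
Verifying the post-grant state step by step:
  pool = (0, 2)
  run proc-G (needs (0, 2), free (0, 2)); after release of (1, 3) the pool is (1, 5)
  run proc-B (needs (1, 5), free (1, 5)); after release of (2, 0) the pool is (3, 5)
  run proc-D (needs (1, 5), free (3, 5)); after release of (1, 1) the pool is (4, 6)
  run proc-E (needs (1, 6), free (4, 6)); after release of (3, 2) the pool is (7, 8)
  run proc-C (needs (6, 1), free (7, 8)); after release of (0, 1) the pool is (7, 9)
  run proc-A (needs (7, 6), free (7, 9)); after release of (0, 1) the pool is (7, 10)


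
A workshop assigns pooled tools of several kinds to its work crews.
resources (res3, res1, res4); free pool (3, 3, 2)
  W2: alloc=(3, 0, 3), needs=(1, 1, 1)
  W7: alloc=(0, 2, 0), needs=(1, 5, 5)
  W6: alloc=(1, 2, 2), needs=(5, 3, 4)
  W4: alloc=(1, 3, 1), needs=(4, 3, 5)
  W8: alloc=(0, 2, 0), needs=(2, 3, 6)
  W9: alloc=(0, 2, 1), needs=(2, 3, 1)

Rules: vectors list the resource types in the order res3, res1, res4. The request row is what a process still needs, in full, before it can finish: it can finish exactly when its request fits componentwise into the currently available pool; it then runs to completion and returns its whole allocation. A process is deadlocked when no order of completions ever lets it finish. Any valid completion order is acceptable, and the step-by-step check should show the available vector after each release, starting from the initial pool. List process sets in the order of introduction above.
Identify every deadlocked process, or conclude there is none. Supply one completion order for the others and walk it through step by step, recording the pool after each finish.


The deadlocked set is empty.
Key observation: W9 leads a chain of completions in which each release enables another process.
The rest can finish in the order W9, W2, W6, W4, W8, W7. Walking it through:
  pool = (3, 3, 2)
  W9: need (2, 3, 1) fits (3, 3, 2); releases (0, 2, 1), pool now (3, 5, 3)
  W2: need (1, 1, 1) fits (3, 5, 3); releases (3, 0, 3), pool now (6, 5, 6)
  W6: need (5, 3, 4) fits (6, 5, 6); releases (1, 2, 2), pool now (7, 7, 8)
  W4: need (4, 3, 5) fits (7, 7, 8); releases (1, 3, 1), pool now (8, 10, 9)
  W8: need (2, 3, 6) fits (8, 10, 9); releases (0, 2, 0), pool now (8, 12, 9)
  W7: need (1, 5, 5) fits (8, 12, 9); releases (0, 2, 0), pool now (8, 14, 9)


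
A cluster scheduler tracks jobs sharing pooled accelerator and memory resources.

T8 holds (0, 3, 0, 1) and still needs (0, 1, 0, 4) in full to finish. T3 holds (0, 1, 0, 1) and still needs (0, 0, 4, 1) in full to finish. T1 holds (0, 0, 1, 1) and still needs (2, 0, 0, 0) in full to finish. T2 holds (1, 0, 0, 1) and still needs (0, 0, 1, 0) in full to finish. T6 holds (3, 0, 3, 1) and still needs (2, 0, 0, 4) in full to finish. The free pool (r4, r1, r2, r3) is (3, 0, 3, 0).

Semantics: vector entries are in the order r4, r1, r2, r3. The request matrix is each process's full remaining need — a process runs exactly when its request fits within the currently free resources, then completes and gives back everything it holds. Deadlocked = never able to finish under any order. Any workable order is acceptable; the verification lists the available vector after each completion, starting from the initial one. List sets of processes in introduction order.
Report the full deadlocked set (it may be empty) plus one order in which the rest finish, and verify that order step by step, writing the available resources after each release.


Deadlocked set: T8 and T6.
Key observation: r3 is the bottleneck — with T1, T3, T2 done the pool holds (4, 1, 4, 3), short of every remaining need.
The rest can finish in the order T1, T3, T2. Walking it through:
  pool = (3, 0, 3, 0)
  T1 needs (2, 0, 0, 0) <= (3, 0, 3, 0) -> finishes; pool += (0, 0, 1, 1) = (3, 0, 4, 1)
  T3 needs (0, 0, 4, 1) <= (3, 0, 4, 1) -> finishes; pool += (0, 1, 0, 1) = (3, 1, 4, 2)
  T2 needs (0, 0, 1, 0) <= (3, 1, 4, 2) -> finishes; pool += (1, 0, 0, 1) = (4, 1, 4, 3)
The blocked processes can never fit:
  T8 cannot run: need (0, 1, 0, 4) vs free (4, 1, 4, 3) (insufficient r3)
  T6 cannot run: need (2, 0, 0, 4) vs free (4, 1, 4, 3) (insufficient r3)


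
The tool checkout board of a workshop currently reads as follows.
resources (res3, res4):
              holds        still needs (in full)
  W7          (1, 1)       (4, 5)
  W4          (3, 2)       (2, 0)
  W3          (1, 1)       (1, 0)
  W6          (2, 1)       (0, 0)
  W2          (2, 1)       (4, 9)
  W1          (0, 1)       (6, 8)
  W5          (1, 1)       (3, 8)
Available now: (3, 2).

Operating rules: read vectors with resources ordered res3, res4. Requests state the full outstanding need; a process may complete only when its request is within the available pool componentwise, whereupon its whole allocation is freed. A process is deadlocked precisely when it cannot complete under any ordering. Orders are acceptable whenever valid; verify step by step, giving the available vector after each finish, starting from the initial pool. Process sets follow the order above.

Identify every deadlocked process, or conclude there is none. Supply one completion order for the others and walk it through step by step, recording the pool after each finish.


Deadlocked set: W2, W1 and W5.
Key observation: even finishing W4, W3, W6, W7 leaves just (10, 7) free — too little res4 for any of the remaining processes.
One completion order for the rest: W4, W3, W6, W7. Step-by-step check:
  pool = (3, 2)
  W4 needs (2, 0) <= (3, 2) -> finishes; pool += (3, 2) = (6, 4)
  W3 needs (1, 0) <= (6, 4) -> finishes; pool += (1, 1) = (7, 5)
  W6 needs (0, 0) <= (7, 5) -> finishes; pool += (2, 1) = (9, 6)
  W7 needs (4, 5) <= (9, 6) -> finishes; pool += (1, 1) = (10, 7)
The stuck group stays short no matter what:
  blocked: W2 wants (4, 9), pool (10, 7) — not enough res4
  blocked: W1 wants (6, 8), pool (10, 7) — not enough res4
  blocked: W5 wants (3, 8), pool (10, 7) — not enough res4


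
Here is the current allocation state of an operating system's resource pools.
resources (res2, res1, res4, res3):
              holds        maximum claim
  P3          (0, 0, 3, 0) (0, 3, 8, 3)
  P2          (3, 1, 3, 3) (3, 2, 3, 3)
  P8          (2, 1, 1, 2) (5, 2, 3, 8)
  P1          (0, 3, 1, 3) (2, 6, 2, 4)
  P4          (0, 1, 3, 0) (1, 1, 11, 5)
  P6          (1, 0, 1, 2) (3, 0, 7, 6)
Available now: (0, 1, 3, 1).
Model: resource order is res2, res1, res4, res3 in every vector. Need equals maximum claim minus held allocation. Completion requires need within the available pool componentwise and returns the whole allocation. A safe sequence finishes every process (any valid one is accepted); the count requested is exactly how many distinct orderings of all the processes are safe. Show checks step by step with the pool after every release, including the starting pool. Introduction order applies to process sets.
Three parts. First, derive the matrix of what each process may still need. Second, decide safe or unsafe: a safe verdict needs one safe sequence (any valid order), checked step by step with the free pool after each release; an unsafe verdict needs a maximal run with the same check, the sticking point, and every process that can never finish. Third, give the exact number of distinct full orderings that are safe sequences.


(1) Remaining need (order res2, res1, res4, res3):
  P3: (0, 3, 5, 3)
  P2: (0, 1, 0, 0)
  P8: (3, 1, 2, 6)
  P1: (2, 3, 1, 1)
  P4: (1, 0, 8, 5)
  P6: (2, 0, 6, 4)
(2) The state is SAFE; one workable sequence: P2, P6, P8, P1, P3, P4.
Key observation: reading the order forward, P2 is the first process whose need (0, 1, 0, 0) meets the free pool (0, 1, 3, 1) exactly on a resource it requests.
Walking it through:
  pool = (0, 1, 3, 1)
  P2: need (0, 1, 0, 0) fits (0, 1, 3, 1); releases (3, 1, 3, 3), pool now (3, 2, 6, 4)
  P6: need (2, 0, 6, 4) fits (3, 2, 6, 4); releases (1, 0, 1, 2), pool now (4, 2, 7, 6)
  P8: need (3, 1, 2, 6) fits (4, 2, 7, 6); releases (2, 1, 1, 2), pool now (6, 3, 8, 8)
  P1: need (2, 3, 1, 1) fits (6, 3, 8, 8); releases (0, 3, 1, 3), pool now (6, 6, 9, 11)
  P3: need (0, 3, 5, 3) fits (6, 6, 9, 11); releases (0, 0, 3, 0), pool now (6, 6, 12, 11)
  P4: need (1, 0, 8, 5) fits (6, 6, 12, 11); releases (0, 1, 3, 0), pool now (6, 7, 15, 11)
(3) Precisely 6 of the possible complete orderings are safe sequences.
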